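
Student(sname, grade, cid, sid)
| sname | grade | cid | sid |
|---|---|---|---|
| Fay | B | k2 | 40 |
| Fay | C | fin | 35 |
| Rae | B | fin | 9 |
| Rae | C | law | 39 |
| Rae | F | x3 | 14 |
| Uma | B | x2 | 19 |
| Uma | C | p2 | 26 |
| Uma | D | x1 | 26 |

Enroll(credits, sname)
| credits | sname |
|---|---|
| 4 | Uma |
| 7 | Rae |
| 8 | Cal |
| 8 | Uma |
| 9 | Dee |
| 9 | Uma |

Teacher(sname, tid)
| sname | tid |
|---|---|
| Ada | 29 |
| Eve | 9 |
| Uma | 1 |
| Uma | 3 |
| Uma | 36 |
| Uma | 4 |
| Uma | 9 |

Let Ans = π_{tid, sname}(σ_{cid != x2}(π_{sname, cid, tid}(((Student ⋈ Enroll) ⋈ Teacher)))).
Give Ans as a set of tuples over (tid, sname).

Student ⋈ Enroll (natural join on sname): {(Rae, B, fin, 9, 7), (Rae, C, law, 39, 7), (Rae, F, x3, 14, 7), (Uma, B, x2, 19, 4), (Uma, B, x2, 19, 8), (Uma, B, x2, 19, 9), (Uma, C, p2, 26, 4), (Uma, C, p2, 26, 8), (Uma, C, p2, 26, 9), (Uma, D, x1, 26, 4), (Uma, D, x1, 26, 8), (Uma, D, x1, 26, 9)}
(Student ⋈ Enroll) ⋈ Teacher (natural join on sname): {(Uma, B, x2, 19, 4, 1), (Uma, B, x2, 19, 4, 3), (Uma, B, x2, 19, 4, 36), (Uma, B, x2, 19, 4, 4), (Uma, B, x2, 19, 4, 9), (Uma, B, x2, 19, 8, 1), (Uma, B, x2, 19, 8, 3), (Uma, B, x2, 19, 8, 36), (Uma, B, x2, 19, 8, 4), (Uma, B, x2, 19, 8, 9), (Uma, B, x2, 19, 9, 1), (Uma, B, x2, 19, 9, 3), (Uma, B, x2, 19, 9, 36), (Uma, B, x2, 19, 9, 4), (Uma, B, x2, 19, 9, 9), (Uma, C, p2, 26, 4, 1), (Uma, C, p2, 26, 4, 3), (Uma, C, p2, 26, 4, 36), (Uma, C, p2, 26, 4, 4), (Uma, C, p2, 26, 4, 9), (Uma, C, p2, 26, 8, 1), (Uma, C, p2, 26, 8, 3), (Uma, C, p2, 26, 8, 36), (Uma, C, p2, 26, 8, 4), (Uma, C, p2, 26, 8, 9), (Uma, C, p2, 26, 9, 1), (Uma, C, p2, 26, 9, 3), (Uma, C, p2, 26, 9, 36), (Uma, C, p2, 26, 9, 4), (Uma, C, p2, 26, 9, 9), (Uma, D, x1, 26, 4, 1), (Uma, D, x1, 26, 4, 3), (Uma, D, x1, 26, 4, 36), (Uma, D, x1, 26, 4, 4), (Uma, D, x1, 26, 4, 9), (Uma, D, x1, 26, 8, 1), (Uma, D, x1, 26, 8, 3), (Uma, D, x1, 26, 8, 36), (Uma, D, x1, 26, 8, 4), (Uma, D, x1, 26, 8, 9), (Uma, D, x1, 26, 9, 1), (Uma, D, x1, 26, 9, 3), (Uma, D, x1, 26, 9, 36), (Uma, D, x1, 26, 9, 4), (Uma, D, x1, 26, 9, 9)}
Keep only column(s) sname, cid, tid (30 duplicate(s) eliminated): {(Uma, p2, 1), (Uma, p2, 3), (Uma, p2, 36), (Uma, p2, 4), (Uma, p2, 9), (Uma, x1, 1), (Uma, x1, 3), (Uma, x1, 36), (Uma, x1, 4), (Uma, x1, 9), (Uma, x2, 1), (Uma, x2, 3), (Uma, x2, 36), (Uma, x2, 4), (Uma, x2, 9)}
σ[cid != x2]: keep tuples satisfying cid != x2 → {(Uma, p2, 1), (Uma, p2, 3), (Uma, p2, 36), (Uma, p2, 4), (Uma, p2, 9), (Uma, x1, 1), (Uma, x1, 3), (Uma, x1, 36), (Uma, x1, 4), (Uma, x1, 9)}
Keep only column(s) tid, sname (5 duplicate(s) eliminated): {(1, Uma), (3, Uma), (36, Uma), (4, Uma), (9, Uma)}

{(1, Uma), (3, Uma), (36, Uma), (4, Uma), (9, Uma)}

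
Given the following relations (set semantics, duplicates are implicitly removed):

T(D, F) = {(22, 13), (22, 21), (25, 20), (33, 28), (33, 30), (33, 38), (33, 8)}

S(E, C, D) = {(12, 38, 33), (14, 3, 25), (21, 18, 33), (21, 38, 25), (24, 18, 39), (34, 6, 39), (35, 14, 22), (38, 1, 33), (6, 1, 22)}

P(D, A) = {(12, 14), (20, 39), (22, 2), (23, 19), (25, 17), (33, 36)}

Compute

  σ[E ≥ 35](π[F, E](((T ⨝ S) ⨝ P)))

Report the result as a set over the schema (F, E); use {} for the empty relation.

{(13, 35), (21, 35), (28, 38), (30, 38), (38, 38), (8, 38)}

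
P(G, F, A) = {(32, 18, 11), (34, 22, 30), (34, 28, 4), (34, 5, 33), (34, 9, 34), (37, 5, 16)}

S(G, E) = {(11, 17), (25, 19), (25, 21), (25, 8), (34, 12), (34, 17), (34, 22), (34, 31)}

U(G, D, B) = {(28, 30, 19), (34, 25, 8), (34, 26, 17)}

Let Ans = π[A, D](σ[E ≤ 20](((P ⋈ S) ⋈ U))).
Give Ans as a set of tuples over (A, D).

{(30, 25), (30, 26), (33, 25), (33, 26), (34, 25), (34, 26), (4, 25), (4, 26)}

P ⋈ S (natural join on G): {(34, 22, 30, 12), (34, 22, 30, 17), (34, 22, 30, 22), (34, 22, 30, 31), (34, 28, 4, 12), (34, 28, 4, 17), (34, 28, 4, 22), (34, 28, 4, 31), (34, 5, 33, 12), (34, 5, 33, 17), (34, 5, 33, 22), (34, 5, 33, 31), (34, 9, 34, 12), (34, 9, 34, 17), (34, 9, 34, 22), (34, 9, 34, 31)}
(P ⋈ S) ⋈ U (natural join on G): {(34, 22, 30, 12, 25, 8), (34, 22, 30, 12, 26, 17), (34, 22, 30, 17, 25, 8), (34, 22, 30, 17, 26, 17), (34, 22, 30, 22, 25, 8), (34, 22, 30, 22, 26, 17), (34, 22, 30, 31, 25, 8), (34, 22, 30, 31, 26, 17), (34, 28, 4, 12, 25, 8), (34, 28, 4, 12, 26, 17), (34, 28, 4, 17, 25, 8), (34, 28, 4, 17, 26, 17), (34, 28, 4, 22, 25, 8), (34, 28, 4, 22, 26, 17), (34, 28, 4, 31, 25, 8), (34, 28, 4, 31, 26, 17), (34, 5, 33, 12, 25, 8), (34, 5, 33, 12, 26, 17), (34, 5, 33, 17, 25, 8), (34, 5, 33, 17, 26, 17), (34, 5, 33, 22, 25, 8), (34, 5, 33, 22, 26, 17), (34, 5, 33, 31, 25, 8), (34, 5, 33, 31, 26, 17), (34, 9, 34, 12, 25, 8), (34, 9, 34, 12, 26, 17), (34, 9, 34, 17, 25, 8), (34, 9, 34, 17, 26, 17), (34, 9, 34, 22, 25, 8), (34, 9, 34, 22, 26, 17), (34, 9, 34, 31, 25, 8), (34, 9, 34, 31, 26, 17)}
σ[E ≤ 20]: keep tuples satisfying E ≤ 20 → {(34, 22, 30, 12, 25, 8), (34, 22, 30, 12, 26, 17), (34, 22, 30, 17, 25, 8), (34, 22, 30, 17, 26, 17), (34, 28, 4, 12, 25, 8), (34, 28, 4, 12, 26, 17), (34, 28, 4, 17, 25, 8), (34, 28, 4, 17, 26, 17), (34, 5, 33, 12, 25, 8), (34, 5, 33, 12, 26, 17), (34, 5, 33, 17, 25, 8), (34, 5, 33, 17, 26, 17), (34, 9, 34, 12, 25, 8), (34, 9, 34, 12, 26, 17), (34, 9, 34, 17, 25, 8), (34, 9, 34, 17, 26, 17)}
π[A, D]: project onto (A, D) (8 duplicate(s) eliminated) → {(30, 25), (30, 26), (33, 25), (33, 26), (34, 25), (34, 26), (4, 25), (4, 26)}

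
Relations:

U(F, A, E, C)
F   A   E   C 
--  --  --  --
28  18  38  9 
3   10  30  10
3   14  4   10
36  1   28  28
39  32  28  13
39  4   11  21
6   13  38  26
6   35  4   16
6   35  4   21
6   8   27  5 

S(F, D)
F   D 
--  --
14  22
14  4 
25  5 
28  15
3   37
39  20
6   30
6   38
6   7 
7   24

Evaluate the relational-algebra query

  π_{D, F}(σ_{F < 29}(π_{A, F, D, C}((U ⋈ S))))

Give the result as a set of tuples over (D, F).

Natural join on F: {(28, 18, 38, 9, 15), (3, 10, 30, 10, 37), (3, 14, 4, 10, 37), (39, 32, 28, 13, 20), (39, 4, 11, 21, 20), (6, 13, 38, 26, 30), (6, 13, 38, 26, 38), (6, 13, 38, 26, 7), (6, 35, 4, 16, 30), (6, 35, 4, 16, 38), (6, 35, 4, 16, 7), (6, 35, 4, 21, 30), (6, 35, 4, 21, 38), (6, 35, 4, 21, 7), (6, 8, 27, 5, 30), (6, 8, 27, 5, 38), (6, 8, 27, 5, 7)}
π_{A, F, D, C} gives {(10, 3, 37, 10), (13, 6, 30, 26), (13, 6, 38, 26), (13, 6, 7, 26), (14, 3, 37, 10), (18, 28, 15, 9), (32, 39, 20, 13), (35, 6, 30, 16), (35, 6, 30, 21), (35, 6, 38, 16), (35, 6, 38, 21), (35, 6, 7, 16), (35, 6, 7, 21), (4, 39, 20, 21), (8, 6, 30, 5), (8, 6, 38, 5), (8, 6, 7, 5)}.
σ[F < 29]: keep tuples satisfying F < 29 → {(10, 3, 37, 10), (13, 6, 30, 26), (13, 6, 38, 26), (13, 6, 7, 26), (14, 3, 37, 10), (18, 28, 15, 9), (35, 6, 30, 16), (35, 6, 30, 21), (35, 6, 38, 16), (35, 6, 38, 21), (35, 6, 7, 16), (35, 6, 7, 21), (8, 6, 30, 5), (8, 6, 38, 5), (8, 6, 7, 5)}
π_{D, F} gives {(15, 28), (30, 6), (37, 3), (38, 6), (7, 6)} (10 duplicate(s) eliminated).

{(15, 28), (30, 6), (37, 3), (38, 6), (7, 6)}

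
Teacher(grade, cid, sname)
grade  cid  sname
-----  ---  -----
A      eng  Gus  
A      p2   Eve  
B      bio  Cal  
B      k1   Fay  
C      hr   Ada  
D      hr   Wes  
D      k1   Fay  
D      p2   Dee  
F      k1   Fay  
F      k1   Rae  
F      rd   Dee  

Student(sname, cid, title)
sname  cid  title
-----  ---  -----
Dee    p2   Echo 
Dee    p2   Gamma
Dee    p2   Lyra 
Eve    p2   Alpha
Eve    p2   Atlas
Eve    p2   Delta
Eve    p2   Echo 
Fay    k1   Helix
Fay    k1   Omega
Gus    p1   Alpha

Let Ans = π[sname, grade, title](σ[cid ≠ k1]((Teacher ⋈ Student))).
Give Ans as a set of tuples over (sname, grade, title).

{(Dee, D, Echo), (Dee, D, Gamma), (Dee, D, Lyra), (Eve, A, Alpha), (Eve, A, Atlas), (Eve, A, Delta), (Eve, A, Echo)}

Teacher ⋈ Student (natural join on cid, sname): {(A, p2, Eve, Alpha), (A, p2, Eve, Atlas), (A, p2, Eve, Delta), (A, p2, Eve, Echo), (B, k1, Fay, Helix), (B, k1, Fay, Omega), (D, k1, Fay, Helix), (D, k1, Fay, Omega), (D, p2, Dee, Echo), (D, p2, Dee, Gamma), (D, p2, Dee, Lyra), (F, k1, Fay, Helix), (F, k1, Fay, Omega)}
Selection cid ≠ k1: {(A, p2, Eve, Alpha), (A, p2, Eve, Atlas), (A, p2, Eve, Delta), (A, p2, Eve, Echo), (D, p2, Dee, Echo), (D, p2, Dee, Gamma), (D, p2, Dee, Lyra)}
Projecting to sname, grade, title: {(Dee, D, Echo), (Dee, D, Gamma), (Dee, D, Lyra), (Eve, A, Alpha), (Eve, A, Atlas), (Eve, A, Delta), (Eve, A, Echo)}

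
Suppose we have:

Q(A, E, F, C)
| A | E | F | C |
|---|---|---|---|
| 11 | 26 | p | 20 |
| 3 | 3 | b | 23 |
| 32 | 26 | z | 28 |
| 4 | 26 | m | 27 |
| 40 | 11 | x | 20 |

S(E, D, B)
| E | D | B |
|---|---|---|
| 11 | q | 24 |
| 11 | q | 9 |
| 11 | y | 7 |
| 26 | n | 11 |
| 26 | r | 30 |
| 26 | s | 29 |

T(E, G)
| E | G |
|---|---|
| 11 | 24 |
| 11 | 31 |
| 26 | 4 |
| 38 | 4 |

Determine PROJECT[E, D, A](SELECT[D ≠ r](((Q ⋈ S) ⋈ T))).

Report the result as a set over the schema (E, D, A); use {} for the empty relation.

{(11, q, 40), (11, y, 40), (26, n, 11), (26, n, 32), (26, n, 4), (26, s, 11), (26, s, 32), (26, s, 4)}

Natural join on E: {(11, 26, p, 20, n, 11), (11, 26, p, 20, r, 30), (11, 26, p, 20, s, 29), (32, 26, z, 28, n, 11), (32, 26, z, 28, r, 30), (32, 26, z, 28, s, 29), (4, 26, m, 27, n, 11), (4, 26, m, 27, r, 30), (4, 26, m, 27, s, 29), (40, 11, x, 20, q, 24), (40, 11, x, 20, q, 9), (40, 11, x, 20, y, 7)}
Natural join on E: {(11, 26, p, 20, n, 11, 4), (11, 26, p, 20, r, 30, 4), (11, 26, p, 20, s, 29, 4), (32, 26, z, 28, n, 11, 4), (32, 26, z, 28, r, 30, 4), (32, 26, z, 28, s, 29, 4), (4, 26, m, 27, n, 11, 4), (4, 26, m, 27, r, 30, 4), (4, 26, m, 27, s, 29, 4), (40, 11, x, 20, q, 24, 24), (40, 11, x, 20, q, 24, 31), (40, 11, x, 20, q, 9, 24), (40, 11, x, 20, q, 9, 31), (40, 11, x, 20, y, 7, 24), (40, 11, x, 20, y, 7, 31)}
Filtering on D ≠ r leaves {(11, 26, p, 20, n, 11, 4), (11, 26, p, 20, s, 29, 4), (32, 26, z, 28, n, 11, 4), (32, 26, z, 28, s, 29, 4), (4, 26, m, 27, n, 11, 4), (4, 26, m, 27, s, 29, 4), (40, 11, x, 20, q, 24, 24), (40, 11, x, 20, q, 24, 31), (40, 11, x, 20, q, 9, 24), (40, 11, x, 20, q, 9, 31), (40, 11, x, 20, y, 7, 24), (40, 11, x, 20, y, 7, 31)}.
π_{E, D, A} gives {(11, q, 40), (11, y, 40), (26, n, 11), (26, n, 32), (26, n, 4), (26, s, 11), (26, s, 32), (26, s, 4)} (4 duplicate(s) eliminated).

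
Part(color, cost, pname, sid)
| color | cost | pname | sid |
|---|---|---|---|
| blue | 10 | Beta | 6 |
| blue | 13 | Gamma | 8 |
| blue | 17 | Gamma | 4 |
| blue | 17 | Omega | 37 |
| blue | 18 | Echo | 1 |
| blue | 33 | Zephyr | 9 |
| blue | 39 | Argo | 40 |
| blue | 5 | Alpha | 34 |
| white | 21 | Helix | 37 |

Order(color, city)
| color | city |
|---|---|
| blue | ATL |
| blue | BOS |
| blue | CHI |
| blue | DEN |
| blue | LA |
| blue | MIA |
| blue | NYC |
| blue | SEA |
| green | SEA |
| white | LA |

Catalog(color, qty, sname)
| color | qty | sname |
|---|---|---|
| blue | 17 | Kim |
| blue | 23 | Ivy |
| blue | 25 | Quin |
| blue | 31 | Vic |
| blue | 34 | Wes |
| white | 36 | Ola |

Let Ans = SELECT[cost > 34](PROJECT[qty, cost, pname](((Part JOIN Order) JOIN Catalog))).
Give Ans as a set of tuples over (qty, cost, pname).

{(17, 39, Argo), (23, 39, Argo), (25, 39, Argo), (31, 39, Argo), (34, 39, Argo)}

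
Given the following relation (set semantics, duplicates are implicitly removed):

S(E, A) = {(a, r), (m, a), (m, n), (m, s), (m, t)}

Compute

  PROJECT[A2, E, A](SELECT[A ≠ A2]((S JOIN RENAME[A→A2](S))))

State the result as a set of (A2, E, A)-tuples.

ρ[A→A2]: schema becomes (E, A2); tuples unchanged.
Natural join on E: {(a, r, r), (m, a, a), (m, a, n), (m, a, s), (m, a, t), (m, n, a), (m, n, n), (m, n, s), (m, n, t), (m, s, a), (m, s, n), (m, s, s), (m, s, t), (m, t, a), (m, t, n), (m, t, s), (m, t, t)}
Filtering on A ≠ A2 leaves {(m, a, n), (m, a, s), (m, a, t), (m, n, a), (m, n, s), (m, n, t), (m, s, a), (m, s, n), (m, s, t), (m, t, a), (m, t, n), (m, t, s)}.
Keep only column(s) A2, E, A: {(a, m, n), (a, m, s), (a, m, t), (n, m, a), (n, m, s), (n, m, t), (s, m, a), (s, m, n), (s, m, t), (t, m, a), (t, m, n), (t, m, s)}

{(a, m, n), (a, m, s), (a, m, t), (n, m, a), (n, m, s), (n, m, t), (s, m, a), (s, m, n), (s, m, t), (t, m, a), (t, m, n), (t, m, s)}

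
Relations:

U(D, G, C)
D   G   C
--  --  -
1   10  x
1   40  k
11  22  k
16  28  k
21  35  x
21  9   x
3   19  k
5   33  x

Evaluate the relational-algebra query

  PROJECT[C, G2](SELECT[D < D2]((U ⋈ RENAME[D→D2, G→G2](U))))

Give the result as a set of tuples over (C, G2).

{(k, 19), (k, 22), (k, 28), (x, 33), (x, 35), (x, 9)}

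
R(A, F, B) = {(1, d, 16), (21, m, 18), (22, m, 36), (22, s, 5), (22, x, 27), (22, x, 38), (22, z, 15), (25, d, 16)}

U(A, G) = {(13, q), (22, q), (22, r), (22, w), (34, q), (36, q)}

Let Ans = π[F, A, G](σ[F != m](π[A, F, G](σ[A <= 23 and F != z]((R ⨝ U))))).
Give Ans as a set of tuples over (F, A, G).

{(s, 22, q), (s, 22, r), (s, 22, w), (x, 22, q), (x, 22, r), (x, 22, w)}

Natural join on A: {(22, m, 36, q), (22, m, 36, r), (22, m, 36, w), (22, s, 5, q), (22, s, 5, r), (22, s, 5, w), (22, x, 27, q), (22, x, 27, r), (22, x, 27, w), (22, x, 38, q), (22, x, 38, r), (22, x, 38, w), (22, z, 15, q), (22, z, 15, r), (22, z, 15, w)}
Selection A <= 23 and F != z: {(22, m, 36, q), (22, m, 36, r), (22, m, 36, w), (22, s, 5, q), (22, s, 5, r), (22, s, 5, w), (22, x, 27, q), (22, x, 27, r), (22, x, 27, w), (22, x, 38, q), (22, x, 38, r), (22, x, 38, w)}
Keep only column(s) A, F, G (3 duplicate(s) eliminated): {(22, m, q), (22, m, r), (22, m, w), (22, s, q), (22, s, r), (22, s, w), (22, x, q), (22, x, r), (22, x, w)}
Selection F != m: {(22, s, q), (22, s, r), (22, s, w), (22, x, q), (22, x, r), (22, x, w)}
Keep only column(s) F, A, G: {(s, 22, q), (s, 22, r), (s, 22, w), (x, 22, q), (x, 22, r), (x, 22, w)}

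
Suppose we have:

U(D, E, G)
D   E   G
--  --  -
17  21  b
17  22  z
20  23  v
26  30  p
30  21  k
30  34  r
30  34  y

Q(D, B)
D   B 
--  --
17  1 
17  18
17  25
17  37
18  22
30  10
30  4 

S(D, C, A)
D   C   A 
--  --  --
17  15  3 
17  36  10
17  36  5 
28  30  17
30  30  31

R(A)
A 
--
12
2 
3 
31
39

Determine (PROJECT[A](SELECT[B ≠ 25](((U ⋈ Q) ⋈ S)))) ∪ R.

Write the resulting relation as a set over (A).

{10, 12, 2, 3, 31, 39, 5}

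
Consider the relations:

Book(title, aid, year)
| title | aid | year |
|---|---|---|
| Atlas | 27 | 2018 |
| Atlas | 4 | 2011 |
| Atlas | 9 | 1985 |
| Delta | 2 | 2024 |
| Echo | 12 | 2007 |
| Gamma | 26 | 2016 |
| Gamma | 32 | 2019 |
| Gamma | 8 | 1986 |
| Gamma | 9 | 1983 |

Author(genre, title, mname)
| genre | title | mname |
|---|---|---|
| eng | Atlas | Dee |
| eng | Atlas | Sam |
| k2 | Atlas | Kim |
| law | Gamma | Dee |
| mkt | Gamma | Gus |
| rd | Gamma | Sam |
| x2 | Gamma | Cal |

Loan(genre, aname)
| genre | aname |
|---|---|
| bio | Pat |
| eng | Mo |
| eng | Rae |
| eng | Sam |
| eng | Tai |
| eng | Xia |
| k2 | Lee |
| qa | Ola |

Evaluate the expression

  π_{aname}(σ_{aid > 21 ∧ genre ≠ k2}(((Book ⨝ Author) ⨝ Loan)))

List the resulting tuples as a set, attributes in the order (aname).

{Mo, Rae, Sam, Tai, Xia}

Book ⋈ Author (natural join on title): {(Atlas, 27, 2018, eng, Dee), (Atlas, 27, 2018, eng, Sam), (Atlas, 27, 2018, k2, Kim), (Atlas, 4, 2011, eng, Dee), (Atlas, 4, 2011, eng, Sam), (Atlas, 4, 2011, k2, Kim), (Atlas, 9, 1985, eng, Dee), (Atlas, 9, 1985, eng, Sam), (Atlas, 9, 1985, k2, Kim), (Gamma, 26, 2016, law, Dee), (Gamma, 26, 2016, mkt, Gus), (Gamma, 26, 2016, rd, Sam), (Gamma, 26, 2016, x2, Cal), (Gamma, 32, 2019, law, Dee), (Gamma, 32, 2019, mkt, Gus), (Gamma, 32, 2019, rd, Sam), (Gamma, 32, 2019, x2, Cal), (Gamma, 8, 1986, law, Dee), (Gamma, 8, 1986, mkt, Gus), (Gamma, 8, 1986, rd, Sam), (Gamma, 8, 1986, x2, Cal), (Gamma, 9, 1983, law, Dee), (Gamma, 9, 1983, mkt, Gus), (Gamma, 9, 1983, rd, Sam), (Gamma, 9, 1983, x2, Cal)}
(Book ⨝ Author) ⋈ Loan (natural join on genre): {(Atlas, 27, 2018, eng, Dee, Mo), (Atlas, 27, 2018, eng, Dee, Rae), (Atlas, 27, 2018, eng, Dee, Sam), (Atlas, 27, 2018, eng, Dee, Tai), (Atlas, 27, 2018, eng, Dee, Xia), (Atlas, 27, 2018, eng, Sam, Mo), (Atlas, 27, 2018, eng, Sam, Rae), (Atlas, 27, 2018, eng, Sam, Sam), (Atlas, 27, 2018, eng, Sam, Tai), (Atlas, 27, 2018, eng, Sam, Xia), (Atlas, 27, 2018, k2, Kim, Lee), (Atlas, 4, 2011, eng, Dee, Mo), (Atlas, 4, 2011, eng, Dee, Rae), (Atlas, 4, 2011, eng, Dee, Sam), (Atlas, 4, 2011, eng, Dee, Tai), (Atlas, 4, 2011, eng, Dee, Xia), (Atlas, 4, 2011, eng, Sam, Mo), (Atlas, 4, 2011, eng, Sam, Rae), (Atlas, 4, 2011, eng, Sam, Sam), (Atlas, 4, 2011, eng, Sam, Tai), (Atlas, 4, 2011, eng, Sam, Xia), (Atlas, 4, 2011, k2, Kim, Lee), (Atlas, 9, 1985, eng, Dee, Mo), (Atlas, 9, 1985, eng, Dee, Rae), (Atlas, 9, 1985, eng, Dee, Sam), (Atlas, 9, 1985, eng, Dee, Tai), (Atlas, 9, 1985, eng, Dee, Xia), (Atlas, 9, 1985, eng, Sam, Mo), (Atlas, 9, 1985, eng, Sam, Rae), (Atlas, 9, 1985, eng, Sam, Sam), (Atlas, 9, 1985, eng, Sam, Tai), (Atlas, 9, 1985, eng, Sam, Xia), (Atlas, 9, 1985, k2, Kim, Lee)}
σ[aid > 21 ∧ genre ≠ k2]: keep tuples satisfying aid > 21 ∧ genre ≠ k2 → {(Atlas, 27, 2018, eng, Dee, Mo), (Atlas, 27, 2018, eng, Dee, Rae), (Atlas, 27, 2018, eng, Dee, Sam), (Atlas, 27, 2018, eng, Dee, Tai), (Atlas, 27, 2018, eng, Dee, Xia), (Atlas, 27, 2018, eng, Sam, Mo), (Atlas, 27, 2018, eng, Sam, Rae), (Atlas, 27, 2018, eng, Sam, Sam), (Atlas, 27, 2018, eng, Sam, Tai), (Atlas, 27, 2018, eng, Sam, Xia)}
Projecting to aname (5 duplicate(s) eliminated): {Mo, Rae, Sam, Tai, Xia}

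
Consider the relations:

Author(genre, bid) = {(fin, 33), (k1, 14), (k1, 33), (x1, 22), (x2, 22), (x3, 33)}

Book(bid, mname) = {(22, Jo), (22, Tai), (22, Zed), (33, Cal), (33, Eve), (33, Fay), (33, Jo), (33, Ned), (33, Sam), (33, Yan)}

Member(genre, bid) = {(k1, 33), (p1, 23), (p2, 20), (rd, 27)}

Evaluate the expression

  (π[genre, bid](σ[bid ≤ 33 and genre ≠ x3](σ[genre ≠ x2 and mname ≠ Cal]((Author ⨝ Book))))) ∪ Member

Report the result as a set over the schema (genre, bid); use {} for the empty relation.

Natural join on bid: {(fin, 33, Cal), (fin, 33, Eve), (fin, 33, Fay), (fin, 33, Jo), (fin, 33, Ned), (fin, 33, Sam), (fin, 33, Yan), (k1, 33, Cal), (k1, 33, Eve), (k1, 33, Fay), (k1, 33, Jo), (k1, 33, Ned), (k1, 33, Sam), (k1, 33, Yan), (x1, 22, Jo), (x1, 22, Tai), (x1, 22, Zed), (x2, 22, Jo), (x2, 22, Tai), (x2, 22, Zed), (x3, 33, Cal), (x3, 33, Eve), (x3, 33, Fay), (x3, 33, Jo), (x3, 33, Ned), (x3, 33, Sam), (x3, 33, Yan)}
Filtering on genre ≠ x2 and mname ≠ Cal leaves {(fin, 33, Eve), (fin, 33, Fay), (fin, 33, Jo), (fin, 33, Ned), (fin, 33, Sam), (fin, 33, Yan), (k1, 33, Eve), (k1, 33, Fay), (k1, 33, Jo), (k1, 33, Ned), (k1, 33, Sam), (k1, 33, Yan), (x1, 22, Jo), (x1, 22, Tai), (x1, 22, Zed), (x3, 33, Eve), (x3, 33, Fay), (x3, 33, Jo), (x3, 33, Ned), (x3, 33, Sam), (x3, 33, Yan)}.
Filtering on bid ≤ 33 and genre ≠ x3 leaves {(fin, 33, Eve), (fin, 33, Fay), (fin, 33, Jo), (fin, 33, Ned), (fin, 33, Sam), (fin, 33, Yan), (k1, 33, Eve), (k1, 33, Fay), (k1, 33, Jo), (k1, 33, Ned), (k1, 33, Sam), (k1, 33, Yan), (x1, 22, Jo), (x1, 22, Tai), (x1, 22, Zed)}.
π[genre, bid]: project onto (genre, bid) (12 duplicate(s) eliminated) → {(fin, 33), (k1, 33), (x1, 22)}
Set union of the two operands is {(fin, 33), (k1, 33), (p1, 23), (p2, 20), (rd, 27), (x1, 22)}.

{(fin, 33), (k1, 33), (p1, 23), (p2, 20), (rd, 27), (x1, 22)}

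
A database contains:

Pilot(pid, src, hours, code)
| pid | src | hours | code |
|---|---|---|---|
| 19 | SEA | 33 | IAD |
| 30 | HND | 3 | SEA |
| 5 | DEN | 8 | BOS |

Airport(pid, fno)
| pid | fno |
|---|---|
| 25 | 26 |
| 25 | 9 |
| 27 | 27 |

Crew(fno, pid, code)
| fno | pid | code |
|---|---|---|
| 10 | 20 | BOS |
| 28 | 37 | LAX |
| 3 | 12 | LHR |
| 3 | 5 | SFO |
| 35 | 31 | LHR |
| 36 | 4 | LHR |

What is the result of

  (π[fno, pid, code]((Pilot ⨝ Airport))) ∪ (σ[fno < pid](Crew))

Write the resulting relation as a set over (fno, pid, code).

{(10, 20, BOS), (28, 37, LAX), (3, 12, LHR), (3, 5, SFO)}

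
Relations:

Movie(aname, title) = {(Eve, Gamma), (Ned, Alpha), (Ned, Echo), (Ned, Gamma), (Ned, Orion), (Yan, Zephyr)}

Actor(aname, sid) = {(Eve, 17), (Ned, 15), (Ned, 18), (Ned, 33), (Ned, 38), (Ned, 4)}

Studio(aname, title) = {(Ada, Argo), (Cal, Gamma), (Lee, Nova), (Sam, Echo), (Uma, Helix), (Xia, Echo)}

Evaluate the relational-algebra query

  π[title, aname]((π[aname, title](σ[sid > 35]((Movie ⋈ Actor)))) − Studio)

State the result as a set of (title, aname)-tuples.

{(Alpha, Ned), (Echo, Ned), (Gamma, Ned), (Orion, Ned)}

Movie ⋈ Actor (natural join on aname): {(Eve, Gamma, 17), (Ned, Alpha, 15), (Ned, Alpha, 18), (Ned, Alpha, 33), (Ned, Alpha, 38), (Ned, Alpha, 4), (Ned, Echo, 15), (Ned, Echo, 18), (Ned, Echo, 33), (Ned, Echo, 38), (Ned, Echo, 4), (Ned, Gamma, 15), (Ned, Gamma, 18), (Ned, Gamma, 33), (Ned, Gamma, 38), (Ned, Gamma, 4), (Ned, Orion, 15), (Ned, Orion, 18), (Ned, Orion, 33), (Ned, Orion, 38), (Ned, Orion, 4)}
σ[sid > 35]: keep tuples satisfying sid > 35 → {(Ned, Alpha, 38), (Ned, Echo, 38), (Ned, Gamma, 38), (Ned, Orion, 38)}
Projecting to aname, title: {(Ned, Alpha), (Ned, Echo), (Ned, Gamma), (Ned, Orion)}
Set difference of the two operands is {(Ned, Alpha), (Ned, Echo), (Ned, Gamma), (Ned, Orion)}.
Projecting to title, aname: {(Alpha, Ned), (Echo, Ned), (Gamma, Ned), (Orion, Ned)}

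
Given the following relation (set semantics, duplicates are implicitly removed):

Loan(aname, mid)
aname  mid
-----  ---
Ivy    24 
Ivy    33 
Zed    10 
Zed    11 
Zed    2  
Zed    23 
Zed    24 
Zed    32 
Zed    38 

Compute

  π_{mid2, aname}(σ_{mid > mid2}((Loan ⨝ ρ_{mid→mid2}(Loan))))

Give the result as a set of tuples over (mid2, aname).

{(10, Zed), (11, Zed), (2, Zed), (23, Zed), (24, Ivy), (24, Zed), (32, Zed)}

ρ[mid→mid2]: schema becomes (aname, mid2); tuples unchanged.
Loan ⋈ ρ_{mid→mid2}(Loan) (natural join on aname): {(Ivy, 24, 24), (Ivy, 24, 33), (Ivy, 33, 24), (Ivy, 33, 33), (Zed, 10, 10), (Zed, 10, 11), (Zed, 10, 2), (Zed, 10, 23), (Zed, 10, 24), (Zed, 10, 32), (Zed, 10, 38), (Zed, 11, 10), (Zed, 11, 11), (Zed, 11, 2), (Zed, 11, 23), (Zed, 11, 24), (Zed, 11, 32), (Zed, 11, 38), (Zed, 2, 10), (Zed, 2, 11), (Zed, 2, 2), (Zed, 2, 23), (Zed, 2, 24), (Zed, 2, 32), (Zed, 2, 38), (Zed, 23, 10), (Zed, 23, 11), (Zed, 23, 2), (Zed, 23, 23), (Zed, 23, 24), (Zed, 23, 32), (Zed, 23, 38), (Zed, 24, 10), (Zed, 24, 11), (Zed, 24, 2), (Zed, 24, 23), (Zed, 24, 24), (Zed, 24, 32), (Zed, 24, 38), (Zed, 32, 10), (Zed, 32, 11), (Zed, 32, 2), (Zed, 32, 23), (Zed, 32, 24), (Zed, 32, 32), (Zed, 32, 38), (Zed, 38, 10), (Zed, 38, 11), (Zed, 38, 2), (Zed, 38, 23), (Zed, 38, 24), (Zed, 38, 32), (Zed, 38, 38)}
Selection mid > mid2: {(Ivy, 33, 24), (Zed, 10, 2), (Zed, 11, 10), (Zed, 11, 2), (Zed, 23, 10), (Zed, 23, 11), (Zed, 23, 2), (Zed, 24, 10), (Zed, 24, 11), (Zed, 24, 2), (Zed, 24, 23), (Zed, 32, 10), (Zed, 32, 11), (Zed, 32, 2), (Zed, 32, 23), (Zed, 32, 24), (Zed, 38, 10), (Zed, 38, 11), (Zed, 38, 2), (Zed, 38, 23), (Zed, 38, 24), (Zed, 38, 32)}
π[mid2, aname]: project onto (mid2, aname) (15 duplicate(s) eliminated) → {(10, Zed), (11, Zed), (2, Zed), (23, Zed), (24, Ivy), (24, Zed), (32, Zed)}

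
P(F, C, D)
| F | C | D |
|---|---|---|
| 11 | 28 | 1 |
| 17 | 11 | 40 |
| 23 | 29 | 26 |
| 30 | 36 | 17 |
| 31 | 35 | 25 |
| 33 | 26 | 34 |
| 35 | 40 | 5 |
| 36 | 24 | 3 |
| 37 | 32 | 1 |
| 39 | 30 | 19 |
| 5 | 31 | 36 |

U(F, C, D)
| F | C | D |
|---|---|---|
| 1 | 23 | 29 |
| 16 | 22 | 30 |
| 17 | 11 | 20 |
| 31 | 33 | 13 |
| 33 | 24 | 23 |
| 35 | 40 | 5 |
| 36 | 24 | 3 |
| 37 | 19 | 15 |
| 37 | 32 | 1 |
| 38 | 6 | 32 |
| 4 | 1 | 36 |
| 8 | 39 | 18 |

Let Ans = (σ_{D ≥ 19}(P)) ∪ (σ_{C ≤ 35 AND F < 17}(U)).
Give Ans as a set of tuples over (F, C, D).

Selection D ≥ 19: {(17, 11, 40), (23, 29, 26), (31, 35, 25), (33, 26, 34), (39, 30, 19), (5, 31, 36)}
Selection C ≤ 35 AND F < 17: {(1, 23, 29), (16, 22, 30), (4, 1, 36)}
Taking the union: {(1, 23, 29), (16, 22, 30), (17, 11, 40), (23, 29, 26), (31, 35, 25), (33, 26, 34), (39, 30, 19), (4, 1, 36), (5, 31, 36)}

{(1, 23, 29), (16, 22, 30), (17, 11, 40), (23, 29, 26), (31, 35, 25), (33, 26, 34), (39, 30, 19), (4, 1, 36), (5, 31, 36)}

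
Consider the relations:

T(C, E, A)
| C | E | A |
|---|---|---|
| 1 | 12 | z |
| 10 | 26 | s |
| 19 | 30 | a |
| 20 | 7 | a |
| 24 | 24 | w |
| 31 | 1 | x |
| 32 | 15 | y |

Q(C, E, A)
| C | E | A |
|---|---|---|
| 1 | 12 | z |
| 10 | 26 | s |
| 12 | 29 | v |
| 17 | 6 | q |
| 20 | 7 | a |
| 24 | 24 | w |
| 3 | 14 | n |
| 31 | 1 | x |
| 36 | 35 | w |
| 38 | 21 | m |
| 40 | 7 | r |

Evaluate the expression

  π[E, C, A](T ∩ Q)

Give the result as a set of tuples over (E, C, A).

Taking the intersection: {(1, 12, z), (10, 26, s), (20, 7, a), (24, 24, w), (31, 1, x)}
Projecting to E, C, A: {(1, 31, x), (12, 1, z), (24, 24, w), (26, 10, s), (7, 20, a)}

{(1, 31, x), (12, 1, z), (24, 24, w), (26, 10, s), (7, 20, a)}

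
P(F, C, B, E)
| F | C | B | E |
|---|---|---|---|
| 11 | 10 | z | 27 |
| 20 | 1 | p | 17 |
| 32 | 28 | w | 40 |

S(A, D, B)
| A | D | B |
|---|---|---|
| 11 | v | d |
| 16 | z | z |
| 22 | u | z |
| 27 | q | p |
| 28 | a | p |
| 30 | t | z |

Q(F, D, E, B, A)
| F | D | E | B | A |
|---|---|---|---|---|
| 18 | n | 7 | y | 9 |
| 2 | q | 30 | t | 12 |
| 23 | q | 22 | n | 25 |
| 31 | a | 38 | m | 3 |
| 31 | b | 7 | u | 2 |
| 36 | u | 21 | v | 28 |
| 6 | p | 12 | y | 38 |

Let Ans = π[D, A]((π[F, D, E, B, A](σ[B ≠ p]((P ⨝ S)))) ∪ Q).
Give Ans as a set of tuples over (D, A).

{(a, 3), (b, 2), (n, 9), (p, 38), (q, 12), (q, 25), (t, 30), (u, 22), (u, 28), (z, 16)}

Joining P and S on B yields {(11, 10, z, 27, 16, z), (11, 10, z, 27, 22, u), (11, 10, z, 27, 30, t), (20, 1, p, 17, 27, q), (20, 1, p, 17, 28, a)}.
σ[B ≠ p]: keep tuples satisfying B ≠ p → {(11, 10, z, 27, 16, z), (11, 10, z, 27, 22, u), (11, 10, z, 27, 30, t)}
π[F, D, E, B, A]: project onto (F, D, E, B, A) → {(11, t, 27, z, 30), (11, u, 27, z, 22), (11, z, 27, z, 16)}
Taking the union: {(11, t, 27, z, 30), (11, u, 27, z, 22), (11, z, 27, z, 16), (18, n, 7, y, 9), (2, q, 30, t, 12), (23, q, 22, n, 25), (31, a, 38, m, 3), (31, b, 7, u, 2), (36, u, 21, v, 28), (6, p, 12, y, 38)}
π[D, A]: project onto (D, A) → {(a, 3), (b, 2), (n, 9), (p, 38), (q, 12), (q, 25), (t, 30), (u, 22), (u, 28), (z, 16)}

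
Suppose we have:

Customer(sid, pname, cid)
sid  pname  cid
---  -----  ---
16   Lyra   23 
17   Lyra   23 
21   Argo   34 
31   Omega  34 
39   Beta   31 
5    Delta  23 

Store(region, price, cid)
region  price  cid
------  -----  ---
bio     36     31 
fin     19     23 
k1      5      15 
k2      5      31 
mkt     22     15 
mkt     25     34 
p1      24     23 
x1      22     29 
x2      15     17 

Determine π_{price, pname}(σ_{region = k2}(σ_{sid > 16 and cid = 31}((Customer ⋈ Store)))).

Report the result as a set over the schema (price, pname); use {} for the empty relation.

{(5, Beta)}

Joining Customer and Store on cid yields {(16, Lyra, 23, fin, 19), (16, Lyra, 23, p1, 24), (17, Lyra, 23, fin, 19), (17, Lyra, 23, p1, 24), (21, Argo, 34, mkt, 25), (31, Omega, 34, mkt, 25), (39, Beta, 31, bio, 36), (39, Beta, 31, k2, 5), (5, Delta, 23, fin, 19), (5, Delta, 23, p1, 24)}.
Selection sid > 16 and cid = 31: {(39, Beta, 31, bio, 36), (39, Beta, 31, k2, 5)}
Selection region = k2: {(39, Beta, 31, k2, 5)}
Keep only column(s) price, pname: {(5, Beta)}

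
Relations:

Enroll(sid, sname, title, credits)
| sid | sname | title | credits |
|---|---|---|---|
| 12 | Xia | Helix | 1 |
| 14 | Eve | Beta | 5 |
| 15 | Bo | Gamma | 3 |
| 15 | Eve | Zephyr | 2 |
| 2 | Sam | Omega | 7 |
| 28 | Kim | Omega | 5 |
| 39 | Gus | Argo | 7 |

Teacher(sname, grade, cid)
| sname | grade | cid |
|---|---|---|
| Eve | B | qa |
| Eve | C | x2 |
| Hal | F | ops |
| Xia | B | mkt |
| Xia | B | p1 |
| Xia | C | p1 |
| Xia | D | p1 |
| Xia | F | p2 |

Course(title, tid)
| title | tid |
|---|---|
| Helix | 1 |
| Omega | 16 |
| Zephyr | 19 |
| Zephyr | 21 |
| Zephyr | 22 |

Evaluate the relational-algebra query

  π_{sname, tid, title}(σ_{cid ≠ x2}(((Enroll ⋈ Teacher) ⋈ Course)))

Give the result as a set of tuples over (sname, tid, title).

Joining Enroll and Teacher on sname yields {(12, Xia, Helix, 1, B, mkt), (12, Xia, Helix, 1, B, p1), (12, Xia, Helix, 1, C, p1), (12, Xia, Helix, 1, D, p1), (12, Xia, Helix, 1, F, p2), (14, Eve, Beta, 5, B, qa), (14, Eve, Beta, 5, C, x2), (15, Eve, Zephyr, 2, B, qa), (15, Eve, Zephyr, 2, C, x2)}.
Joining (Enroll ⋈ Teacher) and Course on title yields {(12, Xia, Helix, 1, B, mkt, 1), (12, Xia, Helix, 1, B, p1, 1), (12, Xia, Helix, 1, C, p1, 1), (12, Xia, Helix, 1, D, p1, 1), (12, Xia, Helix, 1, F, p2, 1), (15, Eve, Zephyr, 2, B, qa, 19), (15, Eve, Zephyr, 2, B, qa, 21), (15, Eve, Zephyr, 2, B, qa, 22), (15, Eve, Zephyr, 2, C, x2, 19), (15, Eve, Zephyr, 2, C, x2, 21), (15, Eve, Zephyr, 2, C, x2, 22)}.
Filtering on cid ≠ x2 leaves {(12, Xia, Helix, 1, B, mkt, 1), (12, Xia, Helix, 1, B, p1, 1), (12, Xia, Helix, 1, C, p1, 1), (12, Xia, Helix, 1, D, p1, 1), (12, Xia, Helix, 1, F, p2, 1), (15, Eve, Zephyr, 2, B, qa, 19), (15, Eve, Zephyr, 2, B, qa, 21), (15, Eve, Zephyr, 2, B, qa, 22)}.
Keep only column(s) sname, tid, title (4 duplicate(s) eliminated): {(Eve, 19, Zephyr), (Eve, 21, Zephyr), (Eve, 22, Zephyr), (Xia, 1, Helix)}

{(Eve, 19, Zephyr), (Eve, 21, Zephyr), (Eve, 22, Zephyr), (Xia, 1, Helix)}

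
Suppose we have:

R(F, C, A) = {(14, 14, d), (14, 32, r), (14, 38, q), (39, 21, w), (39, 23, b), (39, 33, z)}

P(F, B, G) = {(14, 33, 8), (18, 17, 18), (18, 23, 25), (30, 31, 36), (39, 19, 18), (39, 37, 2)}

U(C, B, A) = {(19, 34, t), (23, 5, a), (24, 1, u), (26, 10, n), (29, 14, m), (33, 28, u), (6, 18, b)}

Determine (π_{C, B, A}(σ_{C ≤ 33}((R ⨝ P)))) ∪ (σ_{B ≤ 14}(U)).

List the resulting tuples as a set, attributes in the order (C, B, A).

Natural join on F: {(14, 14, d, 33, 8), (14, 32, r, 33, 8), (14, 38, q, 33, 8), (39, 21, w, 19, 18), (39, 21, w, 37, 2), (39, 23, b, 19, 18), (39, 23, b, 37, 2), (39, 33, z, 19, 18), (39, 33, z, 37, 2)}
Apply σ_{C ≤ 33}; surviving tuples: {(14, 14, d, 33, 8), (14, 32, r, 33, 8), (39, 21, w, 19, 18), (39, 21, w, 37, 2), (39, 23, b, 19, 18), (39, 23, b, 37, 2), (39, 33, z, 19, 18), (39, 33, z, 37, 2)}
π[C, B, A]: project onto (C, B, A) → {(14, 33, d), (21, 19, w), (21, 37, w), (23, 19, b), (23, 37, b), (32, 33, r), (33, 19, z), (33, 37, z)}
Apply σ_{B ≤ 14}; surviving tuples: {(23, 5, a), (24, 1, u), (26, 10, n), (29, 14, m)}
Taking the union: {(14, 33, d), (21, 19, w), (21, 37, w), (23, 19, b), (23, 37, b), (23, 5, a), (24, 1, u), (26, 10, n), (29, 14, m), (32, 33, r), (33, 19, z), (33, 37, z)}

{(14, 33, d), (21, 19, w), (21, 37, w), (23, 19, b), (23, 37, b), (23, 5, a), (24, 1, u), (26, 10, n), (29, 14, m), (32, 33, r), (33, 19, z), (33, 37, z)}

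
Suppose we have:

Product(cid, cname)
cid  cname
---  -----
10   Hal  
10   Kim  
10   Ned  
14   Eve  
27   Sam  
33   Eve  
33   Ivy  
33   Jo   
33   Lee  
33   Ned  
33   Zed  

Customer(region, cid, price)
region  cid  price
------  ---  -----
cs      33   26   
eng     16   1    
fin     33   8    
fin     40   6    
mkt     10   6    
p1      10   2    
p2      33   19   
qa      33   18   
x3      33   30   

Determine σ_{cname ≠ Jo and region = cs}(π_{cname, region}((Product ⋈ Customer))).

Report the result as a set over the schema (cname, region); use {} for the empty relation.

Joining Product and Customer on cid yields {(10, Hal, mkt, 6), (10, Hal, p1, 2), (10, Kim, mkt, 6), (10, Kim, p1, 2), (10, Ned, mkt, 6), (10, Ned, p1, 2), (33, Eve, cs, 26), (33, Eve, fin, 8), (33, Eve, p2, 19), (33, Eve, qa, 18), (33, Eve, x3, 30), (33, Ivy, cs, 26), (33, Ivy, fin, 8), (33, Ivy, p2, 19), (33, Ivy, qa, 18), (33, Ivy, x3, 30), (33, Jo, cs, 26), (33, Jo, fin, 8), (33, Jo, p2, 19), (33, Jo, qa, 18), (33, Jo, x3, 30), (33, Lee, cs, 26), (33, Lee, fin, 8), (33, Lee, p2, 19), (33, Lee, qa, 18), (33, Lee, x3, 30), (33, Ned, cs, 26), (33, Ned, fin, 8), (33, Ned, p2, 19), (33, Ned, qa, 18), (33, Ned, x3, 30), (33, Zed, cs, 26), (33, Zed, fin, 8), (33, Zed, p2, 19), (33, Zed, qa, 18), (33, Zed, x3, 30)}.
π_{cname, region} gives {(Eve, cs), (Eve, fin), (Eve, p2), (Eve, qa), (Eve, x3), (Hal, mkt), (Hal, p1), (Ivy, cs), (Ivy, fin), (Ivy, p2), (Ivy, qa), (Ivy, x3), (Jo, cs), (Jo, fin), (Jo, p2), (Jo, qa), (Jo, x3), (Kim, mkt), (Kim, p1), (Lee, cs), (Lee, fin), (Lee, p2), (Lee, qa), (Lee, x3), (Ned, cs), (Ned, fin), (Ned, mkt), (Ned, p1), (Ned, p2), (Ned, qa), (Ned, x3), (Zed, cs), (Zed, fin), (Zed, p2), (Zed, qa), (Zed, x3)}.
Filtering on cname ≠ Jo and region = cs leaves {(Eve, cs), (Ivy, cs), (Lee, cs), (Ned, cs), (Zed, cs)}.

{(Eve, cs), (Ivy, cs), (Lee, cs), (Ned, cs), (Zed, cs)}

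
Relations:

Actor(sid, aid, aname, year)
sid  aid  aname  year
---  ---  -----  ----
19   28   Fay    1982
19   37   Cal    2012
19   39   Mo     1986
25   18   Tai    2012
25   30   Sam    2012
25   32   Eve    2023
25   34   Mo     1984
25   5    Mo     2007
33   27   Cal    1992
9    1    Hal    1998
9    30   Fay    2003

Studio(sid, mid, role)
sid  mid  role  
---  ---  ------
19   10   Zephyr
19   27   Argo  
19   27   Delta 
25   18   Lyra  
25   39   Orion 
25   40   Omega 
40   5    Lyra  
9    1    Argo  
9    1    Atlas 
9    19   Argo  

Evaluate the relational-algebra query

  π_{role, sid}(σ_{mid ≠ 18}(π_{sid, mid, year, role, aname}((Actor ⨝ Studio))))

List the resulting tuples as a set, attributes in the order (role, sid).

{(Argo, 19), (Argo, 9), (Atlas, 9), (Delta, 19), (Omega, 25), (Orion, 25), (Zephyr, 19)}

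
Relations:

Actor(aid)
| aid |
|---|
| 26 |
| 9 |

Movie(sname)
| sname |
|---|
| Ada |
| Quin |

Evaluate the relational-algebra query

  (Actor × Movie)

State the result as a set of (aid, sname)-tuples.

{(26, Ada), (26, Quin), (9, Ada), (9, Quin)}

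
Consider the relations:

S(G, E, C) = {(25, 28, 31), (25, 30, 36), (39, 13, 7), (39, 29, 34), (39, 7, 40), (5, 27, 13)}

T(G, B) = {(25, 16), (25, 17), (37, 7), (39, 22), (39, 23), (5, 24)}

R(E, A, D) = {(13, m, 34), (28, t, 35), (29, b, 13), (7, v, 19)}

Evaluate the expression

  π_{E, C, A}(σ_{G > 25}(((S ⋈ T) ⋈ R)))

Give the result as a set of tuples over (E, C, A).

Natural join on G: {(25, 28, 31, 16), (25, 28, 31, 17), (25, 30, 36, 16), (25, 30, 36, 17), (39, 13, 7, 22), (39, 13, 7, 23), (39, 29, 34, 22), (39, 29, 34, 23), (39, 7, 40, 22), (39, 7, 40, 23), (5, 27, 13, 24)}
Natural join on E: {(25, 28, 31, 16, t, 35), (25, 28, 31, 17, t, 35), (39, 13, 7, 22, m, 34), (39, 13, 7, 23, m, 34), (39, 29, 34, 22, b, 13), (39, 29, 34, 23, b, 13), (39, 7, 40, 22, v, 19), (39, 7, 40, 23, v, 19)}
Filtering on G > 25 leaves {(39, 13, 7, 22, m, 34), (39, 13, 7, 23, m, 34), (39, 29, 34, 22, b, 13), (39, 29, 34, 23, b, 13), (39, 7, 40, 22, v, 19), (39, 7, 40, 23, v, 19)}.
Projecting to E, C, A (3 duplicate(s) eliminated): {(13, 7, m), (29, 34, b), (7, 40, v)}

{(13, 7, m), (29, 34, b), (7, 40, v)}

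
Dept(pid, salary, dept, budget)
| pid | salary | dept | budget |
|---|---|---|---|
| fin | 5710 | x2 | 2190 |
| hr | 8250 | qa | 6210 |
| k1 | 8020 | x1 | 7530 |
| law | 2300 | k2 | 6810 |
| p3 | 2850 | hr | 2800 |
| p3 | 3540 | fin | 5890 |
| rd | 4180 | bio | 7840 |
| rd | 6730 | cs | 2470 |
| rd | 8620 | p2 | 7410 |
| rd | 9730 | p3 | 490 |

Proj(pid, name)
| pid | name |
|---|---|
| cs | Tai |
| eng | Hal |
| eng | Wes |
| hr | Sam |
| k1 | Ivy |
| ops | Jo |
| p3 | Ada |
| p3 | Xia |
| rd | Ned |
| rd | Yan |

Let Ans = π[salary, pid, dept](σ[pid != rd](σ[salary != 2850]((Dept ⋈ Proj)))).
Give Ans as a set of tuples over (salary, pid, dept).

Dept ⋈ Proj (natural join on pid): {(hr, 8250, qa, 6210, Sam), (k1, 8020, x1, 7530, Ivy), (p3, 2850, hr, 2800, Ada), (p3, 2850, hr, 2800, Xia), (p3, 3540, fin, 5890, Ada), (p3, 3540, fin, 5890, Xia), (rd, 4180, bio, 7840, Ned), (rd, 4180, bio, 7840, Yan), (rd, 6730, cs, 2470, Ned), (rd, 6730, cs, 2470, Yan), (rd, 8620, p2, 7410, Ned), (rd, 8620, p2, 7410, Yan), (rd, 9730, p3, 490, Ned), (rd, 9730, p3, 490, Yan)}
Selection salary != 2850: {(hr, 8250, qa, 6210, Sam), (k1, 8020, x1, 7530, Ivy), (p3, 3540, fin, 5890, Ada), (p3, 3540, fin, 5890, Xia), (rd, 4180, bio, 7840, Ned), (rd, 4180, bio, 7840, Yan), (rd, 6730, cs, 2470, Ned), (rd, 6730, cs, 2470, Yan), (rd, 8620, p2, 7410, Ned), (rd, 8620, p2, 7410, Yan), (rd, 9730, p3, 490, Ned), (rd, 9730, p3, 490, Yan)}
Selection pid != rd: {(hr, 8250, qa, 6210, Sam), (k1, 8020, x1, 7530, Ivy), (p3, 3540, fin, 5890, Ada), (p3, 3540, fin, 5890, Xia)}
Keep only column(s) salary, pid, dept (1 duplicate(s) eliminated): {(3540, p3, fin), (8020, k1, x1), (8250, hr, qa)}

{(3540, p3, fin), (8020, k1, x1), (8250, hr, qa)}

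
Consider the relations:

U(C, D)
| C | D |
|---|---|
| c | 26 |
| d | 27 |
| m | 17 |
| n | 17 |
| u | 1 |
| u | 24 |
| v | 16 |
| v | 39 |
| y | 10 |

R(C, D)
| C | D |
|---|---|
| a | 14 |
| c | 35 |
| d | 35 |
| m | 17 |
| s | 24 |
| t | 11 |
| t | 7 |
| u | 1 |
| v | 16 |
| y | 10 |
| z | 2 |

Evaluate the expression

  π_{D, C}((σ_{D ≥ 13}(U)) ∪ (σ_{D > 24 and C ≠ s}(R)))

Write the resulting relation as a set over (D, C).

Apply σ_{D ≥ 13}; surviving tuples: {(c, 26), (d, 27), (m, 17), (n, 17), (u, 24), (v, 16), (v, 39)}
Apply σ_{D > 24 and C ≠ s}; surviving tuples: {(c, 35), (d, 35)}
Union: {(c, 26), (d, 27), (m, 17), (n, 17), (u, 24), (v, 16), (v, 39)} with {(c, 35), (d, 35)} → {(c, 26), (c, 35), (d, 27), (d, 35), (m, 17), (n, 17), (u, 24), (v, 16), (v, 39)}
Projecting to D, C: {(16, v), (17, m), (17, n), (24, u), (26, c), (27, d), (35, c), (35, d), (39, v)}

{(16, v), (17, m), (17, n), (24, u), (26, c), (27, d), (35, c), (35, d), (39, v)}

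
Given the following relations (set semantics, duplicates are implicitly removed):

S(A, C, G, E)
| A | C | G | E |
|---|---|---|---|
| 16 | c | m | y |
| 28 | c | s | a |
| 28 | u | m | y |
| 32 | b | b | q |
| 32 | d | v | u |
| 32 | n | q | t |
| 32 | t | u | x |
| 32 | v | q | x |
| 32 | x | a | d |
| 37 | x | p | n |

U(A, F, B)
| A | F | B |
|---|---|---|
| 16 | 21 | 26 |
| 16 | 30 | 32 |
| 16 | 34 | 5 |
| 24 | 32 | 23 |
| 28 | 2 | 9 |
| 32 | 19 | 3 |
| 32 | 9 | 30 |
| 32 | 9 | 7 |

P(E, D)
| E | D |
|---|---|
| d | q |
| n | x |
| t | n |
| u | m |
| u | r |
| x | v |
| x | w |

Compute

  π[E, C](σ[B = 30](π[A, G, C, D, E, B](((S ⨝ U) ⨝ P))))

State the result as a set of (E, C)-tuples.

{(d, x), (t, n), (u, d), (x, t), (x, v)}

Natural join on A: {(16, c, m, y, 21, 26), (16, c, m, y, 30, 32), (16, c, m, y, 34, 5), (28, c, s, a, 2, 9), (28, u, m, y, 2, 9), (32, b, b, q, 19, 3), (32, b, b, q, 9, 30), (32, b, b, q, 9, 7), (32, d, v, u, 19, 3), (32, d, v, u, 9, 30), (32, d, v, u, 9, 7), (32, n, q, t, 19, 3), (32, n, q, t, 9, 30), (32, n, q, t, 9, 7), (32, t, u, x, 19, 3), (32, t, u, x, 9, 30), (32, t, u, x, 9, 7), (32, v, q, x, 19, 3), (32, v, q, x, 9, 30), (32, v, q, x, 9, 7), (32, x, a, d, 19, 3), (32, x, a, d, 9, 30), (32, x, a, d, 9, 7)}
Natural join on E: {(32, d, v, u, 19, 3, m), (32, d, v, u, 19, 3, r), (32, d, v, u, 9, 30, m), (32, d, v, u, 9, 30, r), (32, d, v, u, 9, 7, m), (32, d, v, u, 9, 7, r), (32, n, q, t, 19, 3, n), (32, n, q, t, 9, 30, n), (32, n, q, t, 9, 7, n), (32, t, u, x, 19, 3, v), (32, t, u, x, 19, 3, w), (32, t, u, x, 9, 30, v), (32, t, u, x, 9, 30, w), (32, t, u, x, 9, 7, v), (32, t, u, x, 9, 7, w), (32, v, q, x, 19, 3, v), (32, v, q, x, 19, 3, w), (32, v, q, x, 9, 30, v), (32, v, q, x, 9, 30, w), (32, v, q, x, 9, 7, v), (32, v, q, x, 9, 7, w), (32, x, a, d, 19, 3, q), (32, x, a, d, 9, 30, q), (32, x, a, d, 9, 7, q)}
π[A, G, C, D, E, B]: project onto (A, G, C, D, E, B) → {(32, a, x, q, d, 3), (32, a, x, q, d, 30), (32, a, x, q, d, 7), (32, q, n, n, t, 3), (32, q, n, n, t, 30), (32, q, n, n, t, 7), (32, q, v, v, x, 3), (32, q, v, v, x, 30), (32, q, v, v, x, 7), (32, q, v, w, x, 3), (32, q, v, w, x, 30), (32, q, v, w, x, 7), (32, u, t, v, x, 3), (32, u, t, v, x, 30), (32, u, t, v, x, 7), (32, u, t, w, x, 3), (32, u, t, w, x, 30), (32, u, t, w, x, 7), (32, v, d, m, u, 3), (32, v, d, m, u, 30), (32, v, d, m, u, 7), (32, v, d, r, u, 3), (32, v, d, r, u, 30), (32, v, d, r, u, 7)}
Filtering on B = 30 leaves {(32, a, x, q, d, 30), (32, q, n, n, t, 30), (32, q, v, v, x, 30), (32, q, v, w, x, 30), (32, u, t, v, x, 30), (32, u, t, w, x, 30), (32, v, d, m, u, 30), (32, v, d, r, u, 30)}.
π[E, C]: project onto (E, C) (3 duplicate(s) eliminated) → {(d, x), (t, n), (u, d), (x, t), (x, v)}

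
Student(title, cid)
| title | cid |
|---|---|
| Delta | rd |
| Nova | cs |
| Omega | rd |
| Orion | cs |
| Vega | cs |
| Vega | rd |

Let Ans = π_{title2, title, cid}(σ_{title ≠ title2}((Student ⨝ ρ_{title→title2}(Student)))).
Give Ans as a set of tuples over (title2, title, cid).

ρ[title→title2]: schema becomes (title2, cid); tuples unchanged.
Natural join on cid: {(Delta, rd, Delta), (Delta, rd, Omega), (Delta, rd, Vega), (Nova, cs, Nova), (Nova, cs, Orion), (Nova, cs, Vega), (Omega, rd, Delta), (Omega, rd, Omega), (Omega, rd, Vega), (Orion, cs, Nova), (Orion, cs, Orion), (Orion, cs, Vega), (Vega, cs, Nova), (Vega, cs, Orion), (Vega, cs, Vega), (Vega, rd, Delta), (Vega, rd, Omega), (Vega, rd, Vega)}
Apply σ_{title ≠ title2}; surviving tuples: {(Delta, rd, Omega), (Delta, rd, Vega), (Nova, cs, Orion), (Nova, cs, Vega), (Omega, rd, Delta), (Omega, rd, Vega), (Orion, cs, Nova), (Orion, cs, Vega), (Vega, cs, Nova), (Vega, cs, Orion), (Vega, rd, Delta), (Vega, rd, Omega)}
π[title2, title, cid]: project onto (title2, title, cid) → {(Delta, Omega, rd), (Delta, Vega, rd), (Nova, Orion, cs), (Nova, Vega, cs), (Omega, Delta, rd), (Omega, Vega, rd), (Orion, Nova, cs), (Orion, Vega, cs), (Vega, Delta, rd), (Vega, Nova, cs), (Vega, Omega, rd), (Vega, Orion, cs)}

{(Delta, Omega, rd), (Delta, Vega, rd), (Nova, Orion, cs), (Nova, Vega, cs), (Omega, Delta, rd), (Omega, Vega, rd), (Orion, Nova, cs), (Orion, Vega, cs), (Vega, Delta, rd), (Vega, Nova, cs), (Vega, Omega, rd), (Vega, Orion, cs)}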